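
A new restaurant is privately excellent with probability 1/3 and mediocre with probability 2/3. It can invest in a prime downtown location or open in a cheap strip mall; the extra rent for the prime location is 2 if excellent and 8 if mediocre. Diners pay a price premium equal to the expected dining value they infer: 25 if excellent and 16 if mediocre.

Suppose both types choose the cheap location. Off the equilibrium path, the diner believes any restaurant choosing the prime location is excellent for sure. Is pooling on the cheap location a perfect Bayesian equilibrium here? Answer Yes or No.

No

On path, the diner holds the prior and pays 1/3·25 + 2/3·16 = 19. Off path (the prime location), believing excellent, it pays 25.
excellent: the cheap location nets 19; the prime location nets 25 − 2 = 23. excellent would deviate.
mediocre: the cheap location nets 19; the prime location nets 25 − 8 = 17. mediocre stays.
A type deviates, so pooling fails.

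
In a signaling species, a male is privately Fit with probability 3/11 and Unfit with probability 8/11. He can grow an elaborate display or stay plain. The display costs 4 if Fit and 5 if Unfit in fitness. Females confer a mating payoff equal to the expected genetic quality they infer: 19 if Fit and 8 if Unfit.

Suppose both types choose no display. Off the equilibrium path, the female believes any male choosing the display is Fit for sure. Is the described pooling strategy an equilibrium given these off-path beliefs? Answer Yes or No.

No

On path, the female holds the prior and pays 3/11·19 + 8/11·8 = 11. Off path (the display), believing Fit, it pays 19.
Fit: no display nets 11; the display nets 19 − 4 = 15. Fit would deviate.
Unfit: no display nets 11; the display nets 19 − 5 = 14. Unfit would deviate.
A type deviates, so pooling fails.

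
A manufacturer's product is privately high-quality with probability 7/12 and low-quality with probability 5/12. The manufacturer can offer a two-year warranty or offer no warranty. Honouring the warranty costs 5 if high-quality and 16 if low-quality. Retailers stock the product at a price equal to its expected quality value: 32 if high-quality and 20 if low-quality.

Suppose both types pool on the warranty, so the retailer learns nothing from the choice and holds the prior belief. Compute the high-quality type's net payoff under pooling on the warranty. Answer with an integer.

22

Pooled price = 7/12·32 + 5/12·20 = 27.
high-quality pays cost 5 for the warranty, so net payoff = 27 − 5 = 22.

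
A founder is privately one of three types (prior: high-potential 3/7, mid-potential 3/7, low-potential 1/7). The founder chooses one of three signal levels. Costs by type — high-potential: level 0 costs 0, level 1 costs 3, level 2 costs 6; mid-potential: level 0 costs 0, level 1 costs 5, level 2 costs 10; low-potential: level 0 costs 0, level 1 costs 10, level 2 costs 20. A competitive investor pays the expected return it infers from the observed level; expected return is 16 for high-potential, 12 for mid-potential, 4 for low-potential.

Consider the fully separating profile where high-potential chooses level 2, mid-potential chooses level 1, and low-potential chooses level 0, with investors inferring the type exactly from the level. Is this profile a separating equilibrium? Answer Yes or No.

Yes

Separating valuations: level 2 → 16, level 1 → 12, level 0 → 4.
high-potential (assigned level 2): level 0: 4 − 0 = 4; level 1: 12 − 3 = 9; level 2: 16 − 6 = 10. high-potential stays.
mid-potential (assigned level 1): level 0: 4 − 0 = 4; level 1: 12 − 5 = 7; level 2: 16 − 10 = 6. mid-potential stays.
low-potential (assigned level 0): level 0: 4 − 0 = 4; level 1: 12 − 10 = 2; level 2: 16 − 20 = -4. low-potential stays.
Every type prefers its assigned level; separation holds.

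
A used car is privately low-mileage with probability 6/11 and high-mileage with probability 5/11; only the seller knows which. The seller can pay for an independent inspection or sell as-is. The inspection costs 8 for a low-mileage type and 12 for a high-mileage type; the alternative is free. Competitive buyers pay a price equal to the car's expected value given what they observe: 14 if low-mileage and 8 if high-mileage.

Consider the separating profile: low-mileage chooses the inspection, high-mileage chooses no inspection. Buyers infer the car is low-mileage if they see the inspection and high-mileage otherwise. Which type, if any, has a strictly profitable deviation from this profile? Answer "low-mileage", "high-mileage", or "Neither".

low-mileage

The inspection pays 14; no inspection pays 8.
low-mileage: assigned the inspection, nets 14 − 8 = 6; deviating to no inspection nets 8.
high-mileage: assigned no inspection, nets 8; deviating to the inspection nets 14 − 12 = 2.
The low-mileage type gains 2 by deviating.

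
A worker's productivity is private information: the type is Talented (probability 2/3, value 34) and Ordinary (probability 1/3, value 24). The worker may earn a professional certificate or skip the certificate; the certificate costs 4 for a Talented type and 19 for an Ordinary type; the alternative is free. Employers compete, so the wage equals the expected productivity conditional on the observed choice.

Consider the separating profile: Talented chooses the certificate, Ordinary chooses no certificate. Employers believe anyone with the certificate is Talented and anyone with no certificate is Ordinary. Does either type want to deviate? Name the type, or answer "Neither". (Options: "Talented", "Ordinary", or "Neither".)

Neither

The certificate pays 34; no certificate pays 24.
Talented: assigned the certificate, nets 34 − 4 = 30; deviating to no certificate nets 24.
Ordinary: assigned no certificate, nets 24; deviating to the certificate nets 34 − 19 = 15.
Both types strictly prefer their assigned action; no profitable deviation.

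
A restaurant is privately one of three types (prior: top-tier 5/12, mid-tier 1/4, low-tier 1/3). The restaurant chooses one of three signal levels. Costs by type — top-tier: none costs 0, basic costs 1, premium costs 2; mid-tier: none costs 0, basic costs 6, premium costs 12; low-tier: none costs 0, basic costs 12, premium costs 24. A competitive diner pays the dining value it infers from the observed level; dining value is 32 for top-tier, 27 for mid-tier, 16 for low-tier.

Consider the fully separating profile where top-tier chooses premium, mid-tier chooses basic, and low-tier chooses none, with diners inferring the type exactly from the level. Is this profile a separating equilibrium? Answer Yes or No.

Yes

Separating price premiums: premium → 32, basic → 27, none → 16.
top-tier (assigned premium): none: 16 − 0 = 16; basic: 27 − 1 = 26; premium: 32 − 2 = 30. top-tier stays.
mid-tier (assigned basic): none: 16 − 0 = 16; basic: 27 − 6 = 21; premium: 32 − 12 = 20. mid-tier stays.
low-tier (assigned none): none: 16 − 0 = 16; basic: 27 − 12 = 15; premium: 32 − 24 = 8. low-tier stays.
Every type prefers its assigned level; separation holds.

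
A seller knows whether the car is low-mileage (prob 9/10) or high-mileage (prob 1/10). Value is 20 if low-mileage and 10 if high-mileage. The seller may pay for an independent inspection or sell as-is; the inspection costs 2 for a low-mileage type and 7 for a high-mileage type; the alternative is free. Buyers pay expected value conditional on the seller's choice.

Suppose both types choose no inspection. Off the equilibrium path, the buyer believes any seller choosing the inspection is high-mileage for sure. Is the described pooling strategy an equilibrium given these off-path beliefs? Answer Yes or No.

Yes

On path, the buyer holds the prior and pays 9/10·20 + 1/10·10 = 19. Off path (the inspection), believing high-mileage, it pays 10.
low-mileage: no inspection nets 19; the inspection nets 10 − 2 = 8. low-mileage stays.
high-mileage: no inspection nets 19; the inspection nets 10 − 7 = 3. high-mileage stays.
No type deviates, so pooling is sustained.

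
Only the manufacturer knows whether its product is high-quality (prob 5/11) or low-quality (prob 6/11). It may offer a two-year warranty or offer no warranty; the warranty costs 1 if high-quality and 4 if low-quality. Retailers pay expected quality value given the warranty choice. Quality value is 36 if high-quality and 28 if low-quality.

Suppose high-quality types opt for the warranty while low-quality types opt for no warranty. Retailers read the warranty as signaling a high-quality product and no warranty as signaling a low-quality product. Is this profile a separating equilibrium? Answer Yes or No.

No

Under these beliefs, the warranty earns price 36 and no warranty earns price 28.
high-quality: the warranty nets 36 − 1 = 35; no warranty nets 28. high-quality prefers the warranty.
low-quality: the warranty nets 36 − 4 = 32; no warranty nets 28. low-quality would deviate to the warranty.
low-quality has a profitable deviation, so the profile is not an equilibrium.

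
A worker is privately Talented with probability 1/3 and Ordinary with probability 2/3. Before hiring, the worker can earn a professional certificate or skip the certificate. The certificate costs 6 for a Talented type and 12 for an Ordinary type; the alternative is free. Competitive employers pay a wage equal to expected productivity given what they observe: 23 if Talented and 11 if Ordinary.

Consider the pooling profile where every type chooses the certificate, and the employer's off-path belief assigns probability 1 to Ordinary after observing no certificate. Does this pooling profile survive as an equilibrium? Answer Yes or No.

On path, the employer holds the prior and pays 1/3·23 + 2/3·11 = 15. Off path (no certificate), believing Ordinary, it pays 11.
Talented: the certificate nets 15 − 6 = 9; no certificate nets 11. Talented would deviate.
Ordinary: the certificate nets 15 − 12 = 3; no certificate nets 11. Ordinary would deviate.
A type deviates, so pooling fails.

No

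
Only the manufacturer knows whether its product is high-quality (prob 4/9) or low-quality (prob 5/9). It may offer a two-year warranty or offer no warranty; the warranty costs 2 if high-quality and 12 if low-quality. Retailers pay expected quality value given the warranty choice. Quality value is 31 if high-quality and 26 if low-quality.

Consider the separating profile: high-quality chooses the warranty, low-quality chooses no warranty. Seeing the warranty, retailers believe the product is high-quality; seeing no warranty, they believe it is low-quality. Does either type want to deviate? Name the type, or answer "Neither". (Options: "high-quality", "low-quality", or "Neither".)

Neither

The warranty pays 31; no warranty pays 26.
high-quality: assigned the warranty, nets 31 − 2 = 29; deviating to no warranty nets 26.
low-quality: assigned no warranty, nets 26; deviating to the warranty nets 31 − 12 = 19.
Both types strictly prefer their assigned action; no profitable deviation.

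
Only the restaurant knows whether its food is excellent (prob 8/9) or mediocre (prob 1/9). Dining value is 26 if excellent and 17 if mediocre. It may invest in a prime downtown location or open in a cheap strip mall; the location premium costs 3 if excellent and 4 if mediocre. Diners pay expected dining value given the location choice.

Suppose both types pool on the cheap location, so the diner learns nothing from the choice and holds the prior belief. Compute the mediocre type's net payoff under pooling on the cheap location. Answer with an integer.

25

Pooled price premium = 8/9·26 + 1/9·17 = 25.
mediocre pays no cost for the cheap location, so net payoff = 25.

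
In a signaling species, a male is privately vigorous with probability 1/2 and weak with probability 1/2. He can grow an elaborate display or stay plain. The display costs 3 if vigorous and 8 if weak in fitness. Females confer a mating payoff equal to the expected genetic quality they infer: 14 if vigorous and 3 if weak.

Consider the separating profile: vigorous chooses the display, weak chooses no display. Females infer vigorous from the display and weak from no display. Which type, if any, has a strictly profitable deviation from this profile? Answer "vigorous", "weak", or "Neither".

weak

The display pays 14; no display pays 3.
vigorous: assigned the display, nets 14 − 3 = 11; deviating to no display nets 3.
weak: assigned no display, nets 3; deviating to the display nets 14 − 8 = 6.
The weak type gains 3 by deviating.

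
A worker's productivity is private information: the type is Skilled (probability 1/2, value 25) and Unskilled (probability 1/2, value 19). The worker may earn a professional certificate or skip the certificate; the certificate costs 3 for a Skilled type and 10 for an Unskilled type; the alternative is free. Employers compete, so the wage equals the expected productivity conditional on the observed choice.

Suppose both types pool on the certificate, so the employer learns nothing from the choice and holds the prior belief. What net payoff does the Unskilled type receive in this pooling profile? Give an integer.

12

Pooled wage = 1/2·25 + 1/2·19 = 22.
Unskilled pays cost 10 for the certificate, so net payoff = 22 − 10 = 12.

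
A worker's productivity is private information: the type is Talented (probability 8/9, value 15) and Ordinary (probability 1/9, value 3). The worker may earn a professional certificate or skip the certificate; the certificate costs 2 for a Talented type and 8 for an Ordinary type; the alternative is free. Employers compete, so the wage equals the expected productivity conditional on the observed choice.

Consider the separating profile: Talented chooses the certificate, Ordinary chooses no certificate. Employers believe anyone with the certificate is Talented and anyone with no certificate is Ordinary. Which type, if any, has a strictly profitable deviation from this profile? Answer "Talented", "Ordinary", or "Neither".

The certificate pays 15; no certificate pays 3.
Talented: assigned the certificate, nets 15 − 2 = 13; deviating to no certificate nets 3.
Ordinary: assigned no certificate, nets 3; deviating to the certificate nets 15 − 8 = 7.
The Ordinary type gains 4 by deviating.

Ordinary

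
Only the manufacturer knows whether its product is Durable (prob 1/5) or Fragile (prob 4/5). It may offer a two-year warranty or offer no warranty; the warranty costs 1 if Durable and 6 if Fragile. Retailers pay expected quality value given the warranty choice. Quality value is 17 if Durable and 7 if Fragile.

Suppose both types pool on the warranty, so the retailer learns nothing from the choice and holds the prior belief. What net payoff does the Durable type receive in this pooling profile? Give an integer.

8

Pooled price = 1/5·17 + 4/5·7 = 9.
Durable pays cost 1 for the warranty, so net payoff = 9 − 1 = 8.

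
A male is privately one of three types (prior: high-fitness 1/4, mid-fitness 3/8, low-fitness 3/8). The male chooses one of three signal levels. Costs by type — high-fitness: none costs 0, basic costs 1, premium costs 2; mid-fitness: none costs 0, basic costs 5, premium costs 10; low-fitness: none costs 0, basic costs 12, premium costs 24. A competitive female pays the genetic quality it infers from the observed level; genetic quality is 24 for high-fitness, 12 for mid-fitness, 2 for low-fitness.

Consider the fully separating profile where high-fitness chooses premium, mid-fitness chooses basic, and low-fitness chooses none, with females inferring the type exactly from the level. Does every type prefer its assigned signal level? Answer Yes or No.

No

Separating mating payoffs: premium → 24, basic → 12, none → 2.
high-fitness (assigned premium): none: 2 − 0 = 2; basic: 12 − 1 = 11; premium: 24 − 2 = 22. high-fitness stays.
mid-fitness (assigned basic): none: 2 − 0 = 2; basic: 12 − 5 = 7; premium: 24 − 10 = 14. mid-fitness prefers premium.
low-fitness (assigned none): none: 2 − 0 = 2; basic: 12 − 12 = 0; premium: 24 − 24 = 0. low-fitness stays.
At least one type deviates; the separating profile fails.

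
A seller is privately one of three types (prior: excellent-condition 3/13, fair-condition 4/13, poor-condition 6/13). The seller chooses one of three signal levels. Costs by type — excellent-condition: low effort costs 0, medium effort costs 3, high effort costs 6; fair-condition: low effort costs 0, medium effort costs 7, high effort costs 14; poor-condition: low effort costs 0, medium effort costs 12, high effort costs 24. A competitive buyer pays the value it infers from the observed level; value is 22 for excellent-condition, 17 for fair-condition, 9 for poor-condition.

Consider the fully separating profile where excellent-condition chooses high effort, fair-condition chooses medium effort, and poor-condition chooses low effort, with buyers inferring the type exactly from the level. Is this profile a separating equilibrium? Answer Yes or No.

Yes

Separating prices: high effort → 22, medium effort → 17, low effort → 9.
excellent-condition (assigned high effort): low effort: 9 − 0 = 9; medium effort: 17 − 3 = 14; high effort: 22 − 6 = 16. excellent-condition stays.
fair-condition (assigned medium effort): low effort: 9 − 0 = 9; medium effort: 17 − 7 = 10; high effort: 22 − 14 = 8. fair-condition stays.
poor-condition (assigned low effort): low effort: 9 − 0 = 9; medium effort: 17 − 12 = 5; high effort: 22 − 24 = -2. poor-condition stays.
Every type prefers its assigned level; separation holds.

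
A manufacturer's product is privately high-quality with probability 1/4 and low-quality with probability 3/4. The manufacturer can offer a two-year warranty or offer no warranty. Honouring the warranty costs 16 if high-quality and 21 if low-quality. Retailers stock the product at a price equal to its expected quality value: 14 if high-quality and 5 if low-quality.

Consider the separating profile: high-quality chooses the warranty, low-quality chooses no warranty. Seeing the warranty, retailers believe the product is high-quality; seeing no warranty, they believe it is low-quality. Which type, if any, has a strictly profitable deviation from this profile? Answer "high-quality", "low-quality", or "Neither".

The warranty pays 14; no warranty pays 5.
high-quality: assigned the warranty, nets 14 − 16 = -2; deviating to no warranty nets 5.
low-quality: assigned no warranty, nets 5; deviating to the warranty nets 14 − 21 = -7.
The high-quality type gains 7 by deviating.

high-quality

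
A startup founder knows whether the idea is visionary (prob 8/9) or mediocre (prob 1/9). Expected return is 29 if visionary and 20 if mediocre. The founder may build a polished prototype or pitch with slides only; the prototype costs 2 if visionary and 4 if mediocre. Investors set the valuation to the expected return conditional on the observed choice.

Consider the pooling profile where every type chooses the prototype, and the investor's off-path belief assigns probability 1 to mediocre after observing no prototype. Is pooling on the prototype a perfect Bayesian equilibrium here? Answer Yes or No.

Yes

On path, the investor holds the prior and pays 8/9·29 + 1/9·20 = 28. Off path (no prototype), believing mediocre, it pays 20.
visionary: the prototype nets 28 − 2 = 26; no prototype nets 20. visionary stays.
mediocre: the prototype nets 28 − 4 = 24; no prototype nets 20. mediocre stays.
No type deviates, so pooling is sustained.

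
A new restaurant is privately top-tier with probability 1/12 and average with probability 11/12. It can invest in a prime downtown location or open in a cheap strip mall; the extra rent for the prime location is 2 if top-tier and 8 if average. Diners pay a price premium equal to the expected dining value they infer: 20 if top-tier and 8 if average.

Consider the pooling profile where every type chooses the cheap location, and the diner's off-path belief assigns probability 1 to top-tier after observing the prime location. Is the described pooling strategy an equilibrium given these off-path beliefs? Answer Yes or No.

On path, the diner holds the prior and pays 1/12·20 + 11/12·8 = 9. Off path (the prime location), believing top-tier, it pays 20.
top-tier: the cheap location nets 9; the prime location nets 20 − 2 = 18. top-tier would deviate.
average: the cheap location nets 9; the prime location nets 20 − 8 = 12. average would deviate.
A type deviates, so pooling fails.

No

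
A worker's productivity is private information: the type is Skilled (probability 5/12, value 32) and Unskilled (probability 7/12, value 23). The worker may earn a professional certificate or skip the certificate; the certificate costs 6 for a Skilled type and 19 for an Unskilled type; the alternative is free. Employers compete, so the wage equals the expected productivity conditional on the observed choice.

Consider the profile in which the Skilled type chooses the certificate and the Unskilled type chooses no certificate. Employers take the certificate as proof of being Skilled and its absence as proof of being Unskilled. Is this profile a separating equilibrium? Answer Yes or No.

Under these beliefs, the certificate earns wage 32 and no certificate earns wage 23.
Skilled: the certificate nets 32 − 6 = 26; no certificate nets 23. Skilled prefers the certificate.
Unskilled: the certificate nets 32 − 19 = 13; no certificate nets 23. Unskilled prefers no certificate.
Neither type deviates, so the separating profile is an equilibrium.

Yes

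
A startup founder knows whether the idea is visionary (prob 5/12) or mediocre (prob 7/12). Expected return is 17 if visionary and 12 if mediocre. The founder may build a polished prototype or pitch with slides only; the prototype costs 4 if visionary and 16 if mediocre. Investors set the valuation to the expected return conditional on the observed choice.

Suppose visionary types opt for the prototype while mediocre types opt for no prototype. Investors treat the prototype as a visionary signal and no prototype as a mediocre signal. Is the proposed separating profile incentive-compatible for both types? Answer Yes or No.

Under these beliefs, the prototype earns valuation 17 and no prototype earns valuation 12.
visionary: the prototype nets 17 − 4 = 13; no prototype nets 12. visionary prefers the prototype.
mediocre: the prototype nets 17 − 16 = 1; no prototype nets 12. mediocre prefers no prototype.
Neither type deviates, so the separating profile is an equilibrium.

Yes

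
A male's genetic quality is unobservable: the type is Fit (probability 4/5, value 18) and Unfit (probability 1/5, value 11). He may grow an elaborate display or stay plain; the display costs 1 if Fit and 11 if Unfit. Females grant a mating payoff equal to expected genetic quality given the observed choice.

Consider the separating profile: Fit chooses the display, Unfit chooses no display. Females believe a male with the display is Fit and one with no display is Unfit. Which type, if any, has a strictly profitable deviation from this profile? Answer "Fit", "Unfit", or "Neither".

The display pays 18; no display pays 11.
Fit: assigned the display, nets 18 − 1 = 17; deviating to no display nets 11.
Unfit: assigned no display, nets 11; deviating to the display nets 18 − 11 = 7.
Both types strictly prefer their assigned action; no profitable deviation.

Neither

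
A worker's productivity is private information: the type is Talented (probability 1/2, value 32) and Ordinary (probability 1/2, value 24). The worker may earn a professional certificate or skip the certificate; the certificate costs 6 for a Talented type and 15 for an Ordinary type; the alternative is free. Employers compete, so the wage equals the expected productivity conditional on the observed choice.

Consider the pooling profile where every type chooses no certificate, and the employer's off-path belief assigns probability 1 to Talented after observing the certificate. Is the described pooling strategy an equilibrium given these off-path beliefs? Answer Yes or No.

Yes

On path, the employer holds the prior and pays 1/2·32 + 1/2·24 = 28. Off path (the certificate), believing Talented, it pays 32.
Talented: no certificate nets 28; the certificate nets 32 − 6 = 26. Talented stays.
Ordinary: no certificate nets 28; the certificate nets 32 − 15 = 17. Ordinary stays.
No type deviates, so pooling is sustained.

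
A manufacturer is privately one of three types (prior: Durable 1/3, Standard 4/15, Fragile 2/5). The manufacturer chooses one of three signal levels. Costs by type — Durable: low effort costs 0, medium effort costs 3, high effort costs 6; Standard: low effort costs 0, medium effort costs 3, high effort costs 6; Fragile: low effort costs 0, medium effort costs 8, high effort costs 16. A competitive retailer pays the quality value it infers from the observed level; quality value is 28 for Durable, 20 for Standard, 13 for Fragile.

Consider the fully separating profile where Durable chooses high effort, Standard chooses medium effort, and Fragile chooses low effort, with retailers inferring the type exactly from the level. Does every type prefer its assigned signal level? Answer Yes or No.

No

Separating prices: high effort → 28, medium effort → 20, low effort → 13.
Durable (assigned high effort): low effort: 13 − 0 = 13; medium effort: 20 − 3 = 17; high effort: 28 − 6 = 22. Durable stays.
Standard (assigned medium effort): low effort: 13 − 0 = 13; medium effort: 20 − 3 = 17; high effort: 28 − 6 = 22. Standard prefers high effort.
Fragile (assigned low effort): low effort: 13 − 0 = 13; medium effort: 20 − 8 = 12; high effort: 28 − 16 = 12. Fragile stays.
At least one type deviates; the separating profile fails.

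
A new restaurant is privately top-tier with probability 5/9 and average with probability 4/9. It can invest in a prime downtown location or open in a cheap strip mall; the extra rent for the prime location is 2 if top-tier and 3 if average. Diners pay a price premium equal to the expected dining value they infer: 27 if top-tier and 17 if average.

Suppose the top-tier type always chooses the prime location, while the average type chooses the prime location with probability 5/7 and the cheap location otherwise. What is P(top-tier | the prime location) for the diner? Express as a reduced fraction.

P(the prime location) = (5/9)·1 + (4/9)·(5/7) = 55/63.
By Bayes' rule, P(top-tier | the prime location) = (5/9) / (55/63) = 7/11.

7/11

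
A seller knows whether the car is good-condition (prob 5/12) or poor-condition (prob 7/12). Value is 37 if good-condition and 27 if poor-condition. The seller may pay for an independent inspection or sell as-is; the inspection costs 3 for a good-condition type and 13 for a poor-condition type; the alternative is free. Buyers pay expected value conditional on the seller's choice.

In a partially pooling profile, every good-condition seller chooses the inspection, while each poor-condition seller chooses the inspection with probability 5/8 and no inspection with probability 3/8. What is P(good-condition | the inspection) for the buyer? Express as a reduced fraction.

8/15

P(the inspection) = (5/12)·1 + (7/12)·(5/8) = 25/32.
By Bayes' rule, P(good-condition | the inspection) = (5/12) / (25/32) = 8/15.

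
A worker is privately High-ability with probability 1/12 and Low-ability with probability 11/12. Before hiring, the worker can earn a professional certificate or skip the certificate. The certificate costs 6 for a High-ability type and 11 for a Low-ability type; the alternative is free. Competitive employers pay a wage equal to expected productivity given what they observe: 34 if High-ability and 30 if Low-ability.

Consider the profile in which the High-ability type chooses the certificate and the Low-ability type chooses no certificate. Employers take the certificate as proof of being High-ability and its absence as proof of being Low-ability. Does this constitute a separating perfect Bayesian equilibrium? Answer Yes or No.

No

Under these beliefs, the certificate earns wage 34 and no certificate earns wage 30.
High-ability: the certificate nets 34 − 6 = 28; no certificate nets 30. High-ability would deviate to no certificate.
Low-ability: the certificate nets 34 − 11 = 23; no certificate nets 30. Low-ability prefers no certificate.
High-ability has a profitable deviation, so the profile is not an equilibrium.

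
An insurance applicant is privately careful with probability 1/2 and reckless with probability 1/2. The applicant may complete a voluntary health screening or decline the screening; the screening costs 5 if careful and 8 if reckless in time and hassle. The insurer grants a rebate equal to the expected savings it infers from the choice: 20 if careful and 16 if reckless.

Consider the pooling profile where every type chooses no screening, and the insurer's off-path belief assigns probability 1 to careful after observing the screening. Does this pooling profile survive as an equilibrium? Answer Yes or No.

Yes

On path, the insurer holds the prior and pays 1/2·20 + 1/2·16 = 18. Off path (the screening), believing careful, it pays 20.
careful: no screening nets 18; the screening nets 20 − 5 = 15. careful stays.
reckless: no screening nets 18; the screening nets 20 − 8 = 12. reckless stays.
No type deviates, so pooling is sustained.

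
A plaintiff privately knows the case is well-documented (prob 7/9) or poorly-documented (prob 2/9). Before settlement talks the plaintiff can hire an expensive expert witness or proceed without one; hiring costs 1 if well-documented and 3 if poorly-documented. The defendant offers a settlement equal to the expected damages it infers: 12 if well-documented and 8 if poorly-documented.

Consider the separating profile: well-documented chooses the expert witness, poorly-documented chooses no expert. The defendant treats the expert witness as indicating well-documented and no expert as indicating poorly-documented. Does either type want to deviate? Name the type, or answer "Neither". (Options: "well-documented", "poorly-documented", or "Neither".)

poorly-documented

The expert witness pays 12; no expert pays 8.
well-documented: assigned the expert witness, nets 12 − 1 = 11; deviating to no expert nets 8.
poorly-documented: assigned no expert, nets 8; deviating to the expert witness nets 12 − 3 = 9.
The poorly-documented type gains 1 by deviating.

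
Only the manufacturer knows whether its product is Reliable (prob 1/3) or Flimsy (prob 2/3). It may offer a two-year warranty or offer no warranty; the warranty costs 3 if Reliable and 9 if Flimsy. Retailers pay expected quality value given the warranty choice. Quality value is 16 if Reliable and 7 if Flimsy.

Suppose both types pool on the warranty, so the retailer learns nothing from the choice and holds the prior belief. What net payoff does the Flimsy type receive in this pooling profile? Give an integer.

1

Pooled price = 1/3·16 + 2/3·7 = 10.
Flimsy pays cost 9 for the warranty, so net payoff = 10 − 9 = 1.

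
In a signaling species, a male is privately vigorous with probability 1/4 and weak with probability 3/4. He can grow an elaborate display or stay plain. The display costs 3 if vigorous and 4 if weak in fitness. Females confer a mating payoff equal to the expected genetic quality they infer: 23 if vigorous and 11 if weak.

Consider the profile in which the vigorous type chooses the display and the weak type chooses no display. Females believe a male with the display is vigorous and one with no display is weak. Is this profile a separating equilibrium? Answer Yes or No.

No

Under these beliefs, the display earns mating payoff 23 and no display earns mating payoff 11.
vigorous: the display nets 23 − 3 = 20; no display nets 11. vigorous prefers the display.
weak: the display nets 23 − 4 = 19; no display nets 11. weak would deviate to the display.
weak has a profitable deviation, so the profile is not an equilibrium.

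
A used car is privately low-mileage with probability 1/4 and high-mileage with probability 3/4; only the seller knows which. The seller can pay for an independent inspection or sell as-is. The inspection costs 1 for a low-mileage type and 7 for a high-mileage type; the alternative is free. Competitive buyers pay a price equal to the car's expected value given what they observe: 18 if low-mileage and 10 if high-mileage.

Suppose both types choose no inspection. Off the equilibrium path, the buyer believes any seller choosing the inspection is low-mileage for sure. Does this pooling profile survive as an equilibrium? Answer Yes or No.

On path, the buyer holds the prior and pays 1/4·18 + 3/4·10 = 12. Off path (the inspection), believing low-mileage, it pays 18.
low-mileage: no inspection nets 12; the inspection nets 18 − 1 = 17. low-mileage would deviate.
high-mileage: no inspection nets 12; the inspection nets 18 − 7 = 11. high-mileage stays.
A type deviates, so pooling fails.

No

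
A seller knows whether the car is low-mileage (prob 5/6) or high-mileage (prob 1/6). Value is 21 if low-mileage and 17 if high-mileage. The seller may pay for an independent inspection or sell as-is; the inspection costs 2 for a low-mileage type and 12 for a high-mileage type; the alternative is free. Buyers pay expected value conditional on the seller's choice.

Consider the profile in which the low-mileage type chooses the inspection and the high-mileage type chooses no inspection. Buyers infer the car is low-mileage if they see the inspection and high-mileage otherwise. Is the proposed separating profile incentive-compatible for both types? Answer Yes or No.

Under these beliefs, the inspection earns price 21 and no inspection earns price 17.
low-mileage: the inspection nets 21 − 2 = 19; no inspection nets 17. low-mileage prefers the inspection.
high-mileage: the inspection nets 21 − 12 = 9; no inspection nets 17. high-mileage prefers no inspection.
Neither type deviates, so the separating profile is an equilibrium.

Yes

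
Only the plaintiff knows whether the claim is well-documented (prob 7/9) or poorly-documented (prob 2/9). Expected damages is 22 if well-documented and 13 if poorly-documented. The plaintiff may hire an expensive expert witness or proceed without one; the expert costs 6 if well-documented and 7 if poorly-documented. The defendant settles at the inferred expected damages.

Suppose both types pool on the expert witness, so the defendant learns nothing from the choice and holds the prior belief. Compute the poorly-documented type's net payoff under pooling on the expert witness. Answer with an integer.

13

Pooled settlement = 7/9·22 + 2/9·13 = 20.
poorly-documented pays cost 7 for the expert witness, so net payoff = 20 − 7 = 13.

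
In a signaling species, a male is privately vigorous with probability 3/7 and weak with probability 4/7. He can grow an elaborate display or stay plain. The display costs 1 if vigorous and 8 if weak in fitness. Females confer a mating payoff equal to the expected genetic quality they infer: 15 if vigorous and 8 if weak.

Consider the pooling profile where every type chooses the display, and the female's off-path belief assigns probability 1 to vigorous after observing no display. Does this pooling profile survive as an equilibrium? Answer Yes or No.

No

On path, the female holds the prior and pays 3/7·15 + 4/7·8 = 11. Off path (no display), believing vigorous, it pays 15.
vigorous: the display nets 11 − 1 = 10; no display nets 15. vigorous would deviate.
weak: the display nets 11 − 8 = 3; no display nets 15. weak would deviate.
A type deviates, so pooling fails.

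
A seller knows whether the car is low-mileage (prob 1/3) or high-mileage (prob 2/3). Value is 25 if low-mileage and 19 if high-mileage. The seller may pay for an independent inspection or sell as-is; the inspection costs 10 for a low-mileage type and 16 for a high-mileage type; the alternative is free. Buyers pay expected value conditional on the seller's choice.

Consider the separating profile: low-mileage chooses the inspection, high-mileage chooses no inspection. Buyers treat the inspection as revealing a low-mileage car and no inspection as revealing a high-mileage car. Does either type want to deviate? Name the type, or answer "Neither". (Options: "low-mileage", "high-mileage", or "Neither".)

low-mileage

The inspection pays 25; no inspection pays 19.
low-mileage: assigned the inspection, nets 25 − 10 = 15; deviating to no inspection nets 19.
high-mileage: assigned no inspection, nets 19; deviating to the inspection nets 25 − 16 = 9.
The low-mileage type gains 4 by deviating.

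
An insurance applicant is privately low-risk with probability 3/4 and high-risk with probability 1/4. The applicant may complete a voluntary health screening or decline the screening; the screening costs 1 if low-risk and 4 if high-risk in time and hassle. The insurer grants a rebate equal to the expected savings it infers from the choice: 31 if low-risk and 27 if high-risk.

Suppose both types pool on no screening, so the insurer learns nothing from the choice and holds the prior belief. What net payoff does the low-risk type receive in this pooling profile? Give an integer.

Pooled rebate = 3/4·31 + 1/4·27 = 30.
low-risk pays no cost for no screening, so net payoff = 30.

30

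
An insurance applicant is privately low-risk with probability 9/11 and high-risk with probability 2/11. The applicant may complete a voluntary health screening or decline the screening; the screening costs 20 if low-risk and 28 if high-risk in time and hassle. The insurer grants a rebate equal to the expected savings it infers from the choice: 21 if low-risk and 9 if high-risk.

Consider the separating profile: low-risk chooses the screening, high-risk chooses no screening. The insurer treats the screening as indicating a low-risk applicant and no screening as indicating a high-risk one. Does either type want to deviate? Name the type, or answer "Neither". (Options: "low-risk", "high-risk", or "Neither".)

low-risk

The screening pays 21; no screening pays 9.
low-risk: assigned the screening, nets 21 − 20 = 1; deviating to no screening nets 9.
high-risk: assigned no screening, nets 9; deviating to the screening nets 21 − 28 = -7.
The low-risk type gains 8 by deviating.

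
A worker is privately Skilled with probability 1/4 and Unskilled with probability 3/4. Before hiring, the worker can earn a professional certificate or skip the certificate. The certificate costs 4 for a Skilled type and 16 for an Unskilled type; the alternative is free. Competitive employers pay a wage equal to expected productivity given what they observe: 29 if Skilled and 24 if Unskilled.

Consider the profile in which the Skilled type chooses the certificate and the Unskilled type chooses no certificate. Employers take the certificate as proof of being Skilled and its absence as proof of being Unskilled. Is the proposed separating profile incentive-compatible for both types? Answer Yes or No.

Under these beliefs, the certificate earns wage 29 and no certificate earns wage 24.
Skilled: the certificate nets 29 − 4 = 25; no certificate nets 24. Skilled prefers the certificate.
Unskilled: the certificate nets 29 − 16 = 13; no certificate nets 24. Unskilled prefers no certificate.
Neither type deviates, so the separating profile is an equilibrium.

Yes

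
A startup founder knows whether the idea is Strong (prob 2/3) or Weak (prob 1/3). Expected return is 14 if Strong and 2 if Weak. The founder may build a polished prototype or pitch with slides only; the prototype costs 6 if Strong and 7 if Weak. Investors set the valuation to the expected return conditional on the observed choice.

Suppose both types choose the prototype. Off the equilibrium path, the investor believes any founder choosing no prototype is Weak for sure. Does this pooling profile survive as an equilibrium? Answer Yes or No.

On path, the investor holds the prior and pays 2/3·14 + 1/3·2 = 10. Off path (no prototype), believing Weak, it pays 2.
Strong: the prototype nets 10 − 6 = 4; no prototype nets 2. Strong stays.
Weak: the prototype nets 10 − 7 = 3; no prototype nets 2. Weak stays.
No type deviates, so pooling is sustained.

Yes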